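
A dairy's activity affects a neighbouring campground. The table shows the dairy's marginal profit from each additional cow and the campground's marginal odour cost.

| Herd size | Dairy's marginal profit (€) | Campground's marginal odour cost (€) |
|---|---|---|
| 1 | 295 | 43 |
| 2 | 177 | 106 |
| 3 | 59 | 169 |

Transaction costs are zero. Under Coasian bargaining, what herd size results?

Bargaining reaches the level where marginal profit last exceeds marginal odour cost.
That holds through level 2 (177 ≥ 106) but not at 3 (59 < 169).

2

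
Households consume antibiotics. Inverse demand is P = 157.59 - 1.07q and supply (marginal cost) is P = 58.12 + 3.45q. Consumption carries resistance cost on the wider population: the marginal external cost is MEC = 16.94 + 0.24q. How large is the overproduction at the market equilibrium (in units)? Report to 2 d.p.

4.67 units

Market equilibrium (private): 58.12 + 3.45q = 157.59 - 1.07q → q_m = 22.0066.
Social marginal benefit = demand − MEC = 140.65 - 1.31q.
Set SMB = MC: 140.65 - 1.31q = 58.12 + 3.45q → q* = 17.3382.
Gap = |22.0066 − 17.3382| = 4.6684.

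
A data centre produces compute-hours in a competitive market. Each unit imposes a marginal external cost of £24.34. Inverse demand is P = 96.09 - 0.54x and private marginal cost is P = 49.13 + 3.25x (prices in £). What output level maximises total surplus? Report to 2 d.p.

Social marginal cost = private MC + MEC = 73.47 + 3.25x.
Set SMC = demand: 73.47 + 3.25x = 96.09 - 0.54x → x* = 5.9683.

x* = 5.97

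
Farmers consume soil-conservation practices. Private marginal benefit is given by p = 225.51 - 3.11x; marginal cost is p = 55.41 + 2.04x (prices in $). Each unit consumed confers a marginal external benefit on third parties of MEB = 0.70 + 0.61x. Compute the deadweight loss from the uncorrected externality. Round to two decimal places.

Market equilibrium (private): 55.41 + 2.04x = 225.51 - 3.11x → x_m = 33.0291.
Social marginal benefit = demand + MEB = 226.21 - 2.50x.
Set SMB = MC: 226.21 - 2.50x = 55.41 + 2.04x → x* = 37.6211.
The loss is the area between SMB and MC from x* to x_m; with linear curves that's a triangle of height MEB(x_m).
DWL = ½ × 4.5920 × 20.8478 = 47.8665.

DWL = $47.87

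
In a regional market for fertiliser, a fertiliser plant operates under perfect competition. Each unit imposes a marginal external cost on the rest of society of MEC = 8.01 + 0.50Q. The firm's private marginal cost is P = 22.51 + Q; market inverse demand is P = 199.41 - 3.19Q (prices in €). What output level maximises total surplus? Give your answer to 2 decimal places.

Q* = 36.01

Social marginal cost = private MC + MEC = 30.52 + 1.50Q.
Set SMC = demand: 30.52 + 1.50Q = 199.41 - 3.19Q → Q* = 36.0107.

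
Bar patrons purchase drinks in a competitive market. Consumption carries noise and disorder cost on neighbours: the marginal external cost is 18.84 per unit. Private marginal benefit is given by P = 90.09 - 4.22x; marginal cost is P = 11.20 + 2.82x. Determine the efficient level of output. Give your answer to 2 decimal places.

Social marginal benefit = demand − MEC = 71.25 - 4.22x.
Set SMB = MC: 71.25 - 4.22x = 11.20 + 2.82x → x* = 8.5298.

x* = 8.53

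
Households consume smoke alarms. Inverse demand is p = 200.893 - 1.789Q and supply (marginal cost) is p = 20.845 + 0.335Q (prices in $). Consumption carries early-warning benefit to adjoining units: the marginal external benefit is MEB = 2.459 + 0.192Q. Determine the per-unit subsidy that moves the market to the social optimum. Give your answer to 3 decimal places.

Social marginal benefit = demand + MEB = 203.352 - 1.597Q.
Set SMB = MC: 203.352 - 1.597Q = 20.845 + 0.335Q → Q* = 94.4653.
The Pigouvian subsidy equals MEB at Q*: 2.459 + 0.192×94.4653 = 20.5963.

subsidy = $20.596 per unit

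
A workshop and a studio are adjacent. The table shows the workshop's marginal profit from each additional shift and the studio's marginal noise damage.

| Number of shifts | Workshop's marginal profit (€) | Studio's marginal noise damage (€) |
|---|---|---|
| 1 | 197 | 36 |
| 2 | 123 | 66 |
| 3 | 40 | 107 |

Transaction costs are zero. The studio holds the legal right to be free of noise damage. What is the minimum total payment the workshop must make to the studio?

Efficient level: marginal profit ≥ marginal noise damage through level 2, so k* = 2.
With the studio holding the right, the workshop must at least compensate total damage at k*: 36 + 66 = 102.

€102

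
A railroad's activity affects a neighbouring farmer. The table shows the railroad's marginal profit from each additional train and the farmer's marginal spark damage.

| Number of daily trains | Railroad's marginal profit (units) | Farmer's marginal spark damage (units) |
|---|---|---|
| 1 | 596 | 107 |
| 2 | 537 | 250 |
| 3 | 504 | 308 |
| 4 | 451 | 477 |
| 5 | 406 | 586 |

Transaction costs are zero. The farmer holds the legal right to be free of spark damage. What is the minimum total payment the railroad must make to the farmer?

Efficient level: marginal profit ≥ marginal spark damage through level 3, so k* = 3.
With the farmer holding the right, the railroad must at least compensate total damage at k*: 107 + 250 + 308 = 665.

665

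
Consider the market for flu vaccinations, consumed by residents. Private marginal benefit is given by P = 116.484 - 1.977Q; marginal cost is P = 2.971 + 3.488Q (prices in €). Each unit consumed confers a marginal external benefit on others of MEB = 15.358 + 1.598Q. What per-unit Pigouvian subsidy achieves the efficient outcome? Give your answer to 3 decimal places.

Social marginal benefit = demand + MEB = 131.842 - 0.379Q.
Set SMB = MC: 131.842 - 0.379Q = 2.971 + 3.488Q → Q* = 33.3258.
The Pigouvian subsidy equals MEB at Q*: 15.358 + 1.598×33.3258 = 68.6126.

subsidy = €68.613 per unit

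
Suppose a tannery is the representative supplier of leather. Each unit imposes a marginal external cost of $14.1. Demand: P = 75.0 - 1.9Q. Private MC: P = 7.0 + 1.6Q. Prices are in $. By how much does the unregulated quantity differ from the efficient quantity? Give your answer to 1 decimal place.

Market equilibrium (private): 7.0 + 1.6Q = 75.0 - 1.9Q → Q_m = 19.4286.
Social marginal cost = private MC + MEC = 21.1 + 1.6Q.
Set SMC = demand: 21.1 + 1.6Q = 75.0 - 1.9Q → Q* = 15.4000.
Gap = |19.4286 − 15.4000| = 4.0286.

4.0 units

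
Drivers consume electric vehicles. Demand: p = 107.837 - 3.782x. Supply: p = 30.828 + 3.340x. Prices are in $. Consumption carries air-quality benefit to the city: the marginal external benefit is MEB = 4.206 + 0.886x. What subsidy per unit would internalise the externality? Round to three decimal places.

subsidy = $15.745 per unit

Social marginal benefit = demand + MEB = 112.043 - 2.896x.
Set SMB = MC: 112.043 - 2.896x = 30.828 + 3.340x → x* = 13.0236.
The Pigouvian subsidy equals MEB at x*: 4.206 + 0.886×13.0236 = 15.7449.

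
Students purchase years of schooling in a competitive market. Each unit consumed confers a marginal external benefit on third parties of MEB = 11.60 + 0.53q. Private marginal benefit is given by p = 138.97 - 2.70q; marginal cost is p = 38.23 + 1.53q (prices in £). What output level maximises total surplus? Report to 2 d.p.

q* = 30.36

Social marginal benefit = demand + MEB = 150.57 - 2.17q.
Set SMB = MC: 150.57 - 2.17q = 38.23 + 1.53q → q* = 30.3622.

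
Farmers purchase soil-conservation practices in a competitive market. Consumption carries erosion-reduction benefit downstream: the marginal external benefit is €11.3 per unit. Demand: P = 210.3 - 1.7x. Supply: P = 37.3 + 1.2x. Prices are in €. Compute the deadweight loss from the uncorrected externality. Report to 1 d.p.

DWL = €22.0

Market equilibrium (private): 37.3 + 1.2x = 210.3 - 1.7x → x_m = 59.6552.
Social marginal benefit = demand + MEB = 221.6 - 1.7x.
Set SMB = MC: 221.6 - 1.7x = 37.3 + 1.2x → x* = 63.5517.
Height of the DWL triangle at x_m is SMB(x_m) − MC(x_m) = MEB(x_m) = 11.3000.
DWL = ½ × 3.8965 × 11.3000 = 22.0152.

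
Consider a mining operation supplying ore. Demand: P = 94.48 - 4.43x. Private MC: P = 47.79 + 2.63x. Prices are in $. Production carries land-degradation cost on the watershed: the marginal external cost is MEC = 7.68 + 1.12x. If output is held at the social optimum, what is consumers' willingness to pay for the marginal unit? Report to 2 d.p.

Social marginal cost = private MC + MEC = 55.47 + 3.75x.
Set SMC = demand: 55.47 + 3.75x = 94.48 - 4.43x → x* = 4.7689.
Consumer price on the demand curve at x*: 94.48 − 4.43×4.7689 = 73.3538.

P = $73.35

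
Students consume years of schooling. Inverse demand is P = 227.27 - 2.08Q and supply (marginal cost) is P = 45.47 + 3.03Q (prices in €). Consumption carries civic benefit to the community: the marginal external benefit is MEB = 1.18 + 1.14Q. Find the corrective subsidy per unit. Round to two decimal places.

subsidy = €53.72 per unit

Social marginal benefit = demand + MEB = 228.45 - 0.94Q.
Set SMB = MC: 228.45 - 0.94Q = 45.47 + 3.03Q → Q* = 46.0907.
The Pigouvian subsidy equals MEB at Q*: 1.18 + 1.14×46.0907 = 53.7234.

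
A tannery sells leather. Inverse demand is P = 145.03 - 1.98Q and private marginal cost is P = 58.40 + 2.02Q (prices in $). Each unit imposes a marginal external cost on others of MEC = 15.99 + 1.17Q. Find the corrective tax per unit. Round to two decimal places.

Social marginal cost = private MC + MEC = 74.39 + 3.19Q.
Set SMC = demand: 74.39 + 3.19Q = 145.03 - 1.98Q → Q* = 13.6634.
The Pigouvian tax equals MEC at Q*: 15.99 + 1.17×13.6634 = 31.9762.

tax = $31.98 per unit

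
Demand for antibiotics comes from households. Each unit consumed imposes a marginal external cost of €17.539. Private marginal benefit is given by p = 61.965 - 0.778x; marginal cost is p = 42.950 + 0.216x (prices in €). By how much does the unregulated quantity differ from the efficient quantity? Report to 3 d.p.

17.645 units

Market equilibrium (private): 42.950 + 0.216x = 61.965 - 0.778x → x_m = 19.1298.
Social marginal benefit = demand − MEC = 44.426 - 0.778x.
Set SMB = MC: 44.426 - 0.778x = 42.950 + 0.216x → x* = 1.4849.
Gap = |19.1298 − 1.4849| = 17.6449.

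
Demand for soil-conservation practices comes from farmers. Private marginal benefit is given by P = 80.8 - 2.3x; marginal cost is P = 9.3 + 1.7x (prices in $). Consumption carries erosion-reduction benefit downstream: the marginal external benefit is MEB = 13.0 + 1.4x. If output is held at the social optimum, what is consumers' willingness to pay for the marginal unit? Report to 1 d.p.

Social marginal benefit = demand + MEB = 93.8 - 0.9x.
Set SMB = MC: 93.8 - 0.9x = 9.3 + 1.7x → x* = 32.5000.
Consumer price on the demand curve at x*: 80.8 − 2.3×32.5000 = 6.0500.

P = $6.1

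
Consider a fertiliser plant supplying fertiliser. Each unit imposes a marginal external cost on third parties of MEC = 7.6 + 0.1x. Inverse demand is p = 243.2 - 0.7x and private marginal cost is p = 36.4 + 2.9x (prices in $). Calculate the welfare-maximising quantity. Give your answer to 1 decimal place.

x* = 53.8

Social marginal cost = private MC + MEC = 44.0 + 3.0x.
Set SMC = demand: 44.0 + 3.0x = 243.2 - 0.7x → x* = 53.8378.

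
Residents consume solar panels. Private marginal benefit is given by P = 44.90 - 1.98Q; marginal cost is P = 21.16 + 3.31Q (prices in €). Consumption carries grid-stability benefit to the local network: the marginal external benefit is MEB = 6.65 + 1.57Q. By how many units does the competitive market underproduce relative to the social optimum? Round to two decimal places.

3.68 units

Market equilibrium (private): 21.16 + 3.31Q = 44.90 - 1.98Q → Q_m = 4.4877.
Social marginal benefit = demand + MEB = 51.55 - 0.41Q.
Set SMB = MC: 51.55 - 0.41Q = 21.16 + 3.31Q → Q* = 8.1694.
Gap = |4.4877 − 8.1694| = 3.6817.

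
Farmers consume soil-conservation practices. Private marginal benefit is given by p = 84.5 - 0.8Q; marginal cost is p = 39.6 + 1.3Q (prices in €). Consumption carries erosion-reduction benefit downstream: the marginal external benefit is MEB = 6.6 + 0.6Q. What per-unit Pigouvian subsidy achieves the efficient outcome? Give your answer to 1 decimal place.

subsidy = €27.2 per unit

Social marginal benefit = demand + MEB = 91.1 - 0.2Q.
Set SMB = MC: 91.1 - 0.2Q = 39.6 + 1.3Q → Q* = 34.3333.
The Pigouvian subsidy equals MEB at Q*: 6.6 + 0.6×34.3333 = 27.2000.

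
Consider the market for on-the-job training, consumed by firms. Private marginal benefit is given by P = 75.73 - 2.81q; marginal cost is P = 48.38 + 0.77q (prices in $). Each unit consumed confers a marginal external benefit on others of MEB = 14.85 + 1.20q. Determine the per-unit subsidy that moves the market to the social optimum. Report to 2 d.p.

subsidy = $36.13 per unit

Social marginal benefit = demand + MEB = 90.58 - 1.61q.
Set SMB = MC: 90.58 - 1.61q = 48.38 + 0.77q → q* = 17.7311.
The Pigouvian subsidy equals MEB at q*: 14.85 + 1.20×17.7311 = 36.1273.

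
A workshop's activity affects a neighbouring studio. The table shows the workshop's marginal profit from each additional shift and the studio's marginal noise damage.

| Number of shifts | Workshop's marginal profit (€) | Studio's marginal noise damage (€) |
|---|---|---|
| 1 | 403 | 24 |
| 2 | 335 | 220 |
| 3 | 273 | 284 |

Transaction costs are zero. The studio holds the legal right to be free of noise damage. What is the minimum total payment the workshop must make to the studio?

Efficient level: marginal profit ≥ marginal noise damage through level 2, so k* = 2.
With the studio holding the right, the workshop must at least compensate total damage at k*: 24 + 220 = 244.

€244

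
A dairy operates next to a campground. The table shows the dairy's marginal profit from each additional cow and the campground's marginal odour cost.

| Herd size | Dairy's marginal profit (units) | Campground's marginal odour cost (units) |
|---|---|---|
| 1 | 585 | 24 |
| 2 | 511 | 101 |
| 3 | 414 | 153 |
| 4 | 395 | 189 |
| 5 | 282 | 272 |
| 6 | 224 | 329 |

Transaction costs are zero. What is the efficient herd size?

Bargaining reaches the level where marginal profit last exceeds marginal odour cost.
That holds through level 5 (282 ≥ 272) but not at 6 (224 < 329).

5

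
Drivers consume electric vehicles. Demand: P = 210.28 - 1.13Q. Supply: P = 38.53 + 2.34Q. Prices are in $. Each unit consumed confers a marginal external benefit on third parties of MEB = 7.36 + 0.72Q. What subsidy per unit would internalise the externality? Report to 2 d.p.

subsidy = $54.25 per unit

Social marginal benefit = demand + MEB = 217.64 - 0.41Q.
Set SMB = MC: 217.64 - 0.41Q = 38.53 + 2.34Q → Q* = 65.1309.
The Pigouvian subsidy equals MEB at Q*: 7.36 + 0.72×65.1309 = 54.2542.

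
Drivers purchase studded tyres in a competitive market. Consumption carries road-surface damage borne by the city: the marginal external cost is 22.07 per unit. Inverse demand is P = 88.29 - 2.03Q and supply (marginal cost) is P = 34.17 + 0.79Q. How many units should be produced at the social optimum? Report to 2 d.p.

Social marginal benefit = demand − MEC = 66.22 - 2.03Q.
Set SMB = MC: 66.22 - 2.03Q = 34.17 + 0.79Q → Q* = 11.3652.

Q* = 11.37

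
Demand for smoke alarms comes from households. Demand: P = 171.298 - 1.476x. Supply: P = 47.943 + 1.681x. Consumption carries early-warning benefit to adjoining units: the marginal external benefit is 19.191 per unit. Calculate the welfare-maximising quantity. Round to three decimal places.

Social marginal benefit = demand + MEB = 190.489 - 1.476x.
Set SMB = MC: 190.489 - 1.476x = 47.943 + 1.681x → x* = 45.1524.

x* = 45.152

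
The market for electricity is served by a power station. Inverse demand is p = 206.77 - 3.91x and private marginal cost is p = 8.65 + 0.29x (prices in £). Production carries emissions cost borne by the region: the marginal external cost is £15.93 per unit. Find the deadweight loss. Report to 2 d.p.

Market equilibrium (private): 8.65 + 0.29x = 206.77 - 3.91x → x_m = 47.1714.
Social marginal cost = private MC + MEC = 24.58 + 0.29x.
Set SMC = demand: 24.58 + 0.29x = 206.77 - 3.91x → x* = 43.3786.
Between x* and x_m the wedge SMC − demand runs linearly from 0 to MEC(x_m), so the loss is a triangle.
DWL = ½ × 3.7928 × 15.9300 = 30.2097.

DWL = £30.21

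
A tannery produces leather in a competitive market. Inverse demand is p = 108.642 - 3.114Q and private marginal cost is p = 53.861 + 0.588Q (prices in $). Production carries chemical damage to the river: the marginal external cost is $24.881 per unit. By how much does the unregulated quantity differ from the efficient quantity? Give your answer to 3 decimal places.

6.721 units

Market equilibrium (private): 53.861 + 0.588Q = 108.642 - 3.114Q → Q_m = 14.7977.
Social marginal cost = private MC + MEC = 78.742 + 0.588Q.
Set SMC = demand: 78.742 + 0.588Q = 108.642 - 3.114Q → Q* = 8.0767.
Gap = |14.7977 − 8.0767| = 6.7210.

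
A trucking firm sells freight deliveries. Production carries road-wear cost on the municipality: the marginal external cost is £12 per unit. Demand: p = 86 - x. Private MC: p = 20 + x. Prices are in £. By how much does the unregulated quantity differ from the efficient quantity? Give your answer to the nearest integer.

6 units

Market equilibrium (private): 20 + x = 86 - x → x_m = 33.0000.
Social marginal cost = private MC + MEC = 32 + x.
Set SMC = demand: 32 + x = 86 - x → x* = 27.0000.
Gap = |33.0000 − 27.0000| = 6.0000.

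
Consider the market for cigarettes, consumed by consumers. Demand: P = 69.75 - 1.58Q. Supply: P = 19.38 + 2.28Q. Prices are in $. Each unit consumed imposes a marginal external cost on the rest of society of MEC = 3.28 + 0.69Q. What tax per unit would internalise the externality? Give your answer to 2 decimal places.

tax = $10.42 per unit

Social marginal benefit = demand − MEC = 66.47 - 2.27Q.
Set SMB = MC: 66.47 - 2.27Q = 19.38 + 2.28Q → Q* = 10.3495.
The Pigouvian tax equals MEC at Q*: 3.28 + 0.69×10.3495 = 10.4212.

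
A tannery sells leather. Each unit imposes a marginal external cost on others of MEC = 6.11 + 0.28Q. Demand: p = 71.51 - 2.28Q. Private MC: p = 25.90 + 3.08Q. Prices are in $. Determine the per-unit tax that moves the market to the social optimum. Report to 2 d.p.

tax = $8.07 per unit

Social marginal cost = private MC + MEC = 32.01 + 3.36Q.
Set SMC = demand: 32.01 + 3.36Q = 71.51 - 2.28Q → Q* = 7.0035.
The Pigouvian tax equals MEC at Q*: 6.11 + 0.28×7.0035 = 8.0710.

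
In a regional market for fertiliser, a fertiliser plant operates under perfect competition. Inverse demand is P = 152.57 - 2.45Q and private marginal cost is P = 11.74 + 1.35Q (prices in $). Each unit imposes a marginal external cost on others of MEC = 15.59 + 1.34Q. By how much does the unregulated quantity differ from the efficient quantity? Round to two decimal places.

Market equilibrium (private): 11.74 + 1.35Q = 152.57 - 2.45Q → Q_m = 37.0605.
Social marginal cost = private MC + MEC = 27.33 + 2.69Q.
Set SMC = demand: 27.33 + 2.69Q = 152.57 - 2.45Q → Q* = 24.3658.
Gap = |37.0605 − 24.3658| = 12.6947.

12.69 units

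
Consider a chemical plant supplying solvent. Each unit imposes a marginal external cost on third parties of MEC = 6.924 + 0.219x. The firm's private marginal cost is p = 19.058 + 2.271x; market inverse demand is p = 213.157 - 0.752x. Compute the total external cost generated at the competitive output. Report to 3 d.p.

895.996

Market equilibrium (private): 19.058 + 2.271x = 213.157 - 0.752x → x_m = 64.2074.
Total external cost = ∫₀^{x_m} (6.924 + 0.219x) dx = 6.924×64.2074 + ½×0.219×64.2074² = 895.9957.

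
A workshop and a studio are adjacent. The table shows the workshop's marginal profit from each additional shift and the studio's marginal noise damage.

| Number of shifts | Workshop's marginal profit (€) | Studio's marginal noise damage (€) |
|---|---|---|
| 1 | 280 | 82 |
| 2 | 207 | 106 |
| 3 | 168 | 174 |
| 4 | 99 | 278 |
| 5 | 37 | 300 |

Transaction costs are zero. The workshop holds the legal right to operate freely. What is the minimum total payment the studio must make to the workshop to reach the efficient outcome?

€304

Left alone the workshop would choose level 5 (marginal profit stays positive).
Efficient level: k* = 2 (marginal profit ≥ marginal noise damage through 2).
The studio must at least cover the workshop's forgone profit from cutting 5→2: 168 + 99 + 37 = 304.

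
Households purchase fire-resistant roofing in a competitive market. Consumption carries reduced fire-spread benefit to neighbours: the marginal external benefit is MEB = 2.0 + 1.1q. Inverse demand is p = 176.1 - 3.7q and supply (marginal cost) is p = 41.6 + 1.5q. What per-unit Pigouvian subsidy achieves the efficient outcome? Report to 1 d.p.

subsidy = 38.6 per unit

Social marginal benefit = demand + MEB = 178.1 - 2.6q.
Set SMB = MC: 178.1 - 2.6q = 41.6 + 1.5q → q* = 33.2927.
The Pigouvian subsidy equals MEB at q*: 2.0 + 1.1×33.2927 = 38.6220.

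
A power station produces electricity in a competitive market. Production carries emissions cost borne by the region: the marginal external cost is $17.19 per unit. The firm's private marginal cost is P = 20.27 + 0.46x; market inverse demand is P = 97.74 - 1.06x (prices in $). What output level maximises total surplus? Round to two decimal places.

Social marginal cost = private MC + MEC = 37.46 + 0.46x.
Set SMC = demand: 37.46 + 0.46x = 97.74 - 1.06x → x* = 39.6579.

x* = 39.66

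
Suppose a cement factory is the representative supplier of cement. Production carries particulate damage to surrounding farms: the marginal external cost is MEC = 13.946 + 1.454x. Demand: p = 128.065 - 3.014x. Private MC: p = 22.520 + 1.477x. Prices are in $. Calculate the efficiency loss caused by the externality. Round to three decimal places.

Market equilibrium (private): 22.520 + 1.477x = 128.065 - 3.014x → x_m = 23.5014.
Social marginal cost = private MC + MEC = 36.466 + 2.931x.
Set SMC = demand: 36.466 + 2.931x = 128.065 - 3.014x → x* = 15.4077.
Between x* and x_m the wedge SMC − demand runs linearly from 0 to MEC(x_m), so the loss is a triangle.
DWL = ½ × 8.0937 × 48.1171 = 194.7227.

DWL = $194.723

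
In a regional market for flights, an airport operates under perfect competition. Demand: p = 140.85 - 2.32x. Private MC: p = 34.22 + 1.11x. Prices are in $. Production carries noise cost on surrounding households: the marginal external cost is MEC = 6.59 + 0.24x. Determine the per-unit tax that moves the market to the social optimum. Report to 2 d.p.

tax = $13.13 per unit

Social marginal cost = private MC + MEC = 40.81 + 1.35x.
Set SMC = demand: 40.81 + 1.35x = 140.85 - 2.32x → x* = 27.2589.
The Pigouvian tax equals MEC at x*: 6.59 + 0.24×27.2589 = 13.1321.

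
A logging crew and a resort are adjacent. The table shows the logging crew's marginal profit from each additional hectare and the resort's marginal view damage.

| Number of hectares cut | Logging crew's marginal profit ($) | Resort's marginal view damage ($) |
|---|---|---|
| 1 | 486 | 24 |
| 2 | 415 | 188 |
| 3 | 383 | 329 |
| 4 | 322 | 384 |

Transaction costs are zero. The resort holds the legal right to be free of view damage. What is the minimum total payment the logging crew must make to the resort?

$541

Efficient level: marginal profit ≥ marginal view damage through level 3, so k* = 3.
With the resort holding the right, the logging crew must at least compensate total damage at k*: 24 + 188 + 329 = 541.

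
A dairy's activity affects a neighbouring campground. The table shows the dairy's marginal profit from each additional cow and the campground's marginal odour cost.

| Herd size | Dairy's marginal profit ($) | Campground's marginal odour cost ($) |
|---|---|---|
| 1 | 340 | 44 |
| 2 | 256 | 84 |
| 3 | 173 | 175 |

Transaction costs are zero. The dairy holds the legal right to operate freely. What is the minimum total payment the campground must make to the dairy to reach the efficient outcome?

Left alone the dairy would choose level 3 (marginal profit stays positive).
Efficient level: k* = 2 (marginal profit ≥ marginal odour cost through 2).
The campground must at least cover the dairy's forgone profit from cutting 3→2: 173 = 173.

$173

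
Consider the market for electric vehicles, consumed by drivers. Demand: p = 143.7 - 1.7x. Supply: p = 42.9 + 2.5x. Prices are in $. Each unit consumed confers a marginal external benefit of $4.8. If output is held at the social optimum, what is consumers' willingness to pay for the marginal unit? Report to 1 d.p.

Social marginal benefit = demand + MEB = 148.5 - 1.7x.
Set SMB = MC: 148.5 - 1.7x = 42.9 + 2.5x → x* = 25.1429.
Consumer price on the demand curve at x*: 143.7 − 1.7×25.1429 = 100.9571.

P = $101.0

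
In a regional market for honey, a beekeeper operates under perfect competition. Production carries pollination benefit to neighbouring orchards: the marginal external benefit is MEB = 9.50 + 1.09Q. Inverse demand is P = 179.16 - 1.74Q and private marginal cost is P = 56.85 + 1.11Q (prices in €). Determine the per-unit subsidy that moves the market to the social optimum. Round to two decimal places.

Social marginal cost = private MC − MEB = 47.35 + 0.02Q.
Set SMC = demand: 47.35 + 0.02Q = 179.16 - 1.74Q → Q* = 74.8920.
The Pigouvian subsidy equals MEB at Q*: 9.50 + 1.09×74.8920 = 91.1323.

subsidy = €91.13 per unit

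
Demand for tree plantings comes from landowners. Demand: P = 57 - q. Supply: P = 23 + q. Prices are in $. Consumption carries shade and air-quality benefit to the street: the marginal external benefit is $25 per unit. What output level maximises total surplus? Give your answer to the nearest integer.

q* = 30

Social marginal benefit = demand + MEB = 82 - q.
Set SMB = MC: 82 - q = 23 + q → q* = 29.5000.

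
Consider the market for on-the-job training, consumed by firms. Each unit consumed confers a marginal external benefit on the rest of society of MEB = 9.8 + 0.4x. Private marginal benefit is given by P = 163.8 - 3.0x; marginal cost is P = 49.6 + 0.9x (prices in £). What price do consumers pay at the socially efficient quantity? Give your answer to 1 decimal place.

P = £57.5

Social marginal benefit = demand + MEB = 173.6 - 2.6x.
Set SMB = MC: 173.6 - 2.6x = 49.6 + 0.9x → x* = 35.4286.
Consumer price on the demand curve at x*: 163.8 − 3.0×35.4286 = 57.5142.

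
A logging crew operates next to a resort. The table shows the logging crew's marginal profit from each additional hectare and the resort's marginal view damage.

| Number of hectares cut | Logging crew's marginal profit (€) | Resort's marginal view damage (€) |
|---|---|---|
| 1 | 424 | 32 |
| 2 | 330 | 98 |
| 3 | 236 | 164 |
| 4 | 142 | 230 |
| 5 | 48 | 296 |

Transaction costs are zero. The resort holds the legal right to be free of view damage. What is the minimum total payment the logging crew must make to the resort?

Efficient level: marginal profit ≥ marginal view damage through level 3, so k* = 3.
With the resort holding the right, the logging crew must at least compensate total damage at k*: 32 + 98 + 164 = 294.

€294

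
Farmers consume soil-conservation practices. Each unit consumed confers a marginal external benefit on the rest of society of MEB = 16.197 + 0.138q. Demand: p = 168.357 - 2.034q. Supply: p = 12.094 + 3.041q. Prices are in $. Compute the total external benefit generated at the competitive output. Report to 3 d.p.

Market equilibrium (private): 12.094 + 3.041q = 168.357 - 2.034q → q_m = 30.7907.
Total external benefit = ∫₀^{q_m} (16.197 + 0.138q) dq = 16.197×30.7907 + ½×0.138×30.7907² = 564.1336.

$564.134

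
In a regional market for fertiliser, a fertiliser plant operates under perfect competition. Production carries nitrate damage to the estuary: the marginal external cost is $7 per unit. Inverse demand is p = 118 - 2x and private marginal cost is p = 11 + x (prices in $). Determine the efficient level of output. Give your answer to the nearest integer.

Social marginal cost = private MC + MEC = 18 + x.
Set SMC = demand: 18 + x = 118 - 2x → x* = 33.3333.

x* = 33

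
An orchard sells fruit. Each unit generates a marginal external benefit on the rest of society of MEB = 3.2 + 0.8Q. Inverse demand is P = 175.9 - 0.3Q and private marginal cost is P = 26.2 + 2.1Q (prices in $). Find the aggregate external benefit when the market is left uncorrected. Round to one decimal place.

$1755.9

Market equilibrium (private): 26.2 + 2.1Q = 175.9 - 0.3Q → Q_m = 62.3750.
Total external benefit = ∫₀^{Q_m} (3.2 + 0.8Q) dQ = 3.2×62.3750 + ½×0.8×62.3750² = 1755.8563.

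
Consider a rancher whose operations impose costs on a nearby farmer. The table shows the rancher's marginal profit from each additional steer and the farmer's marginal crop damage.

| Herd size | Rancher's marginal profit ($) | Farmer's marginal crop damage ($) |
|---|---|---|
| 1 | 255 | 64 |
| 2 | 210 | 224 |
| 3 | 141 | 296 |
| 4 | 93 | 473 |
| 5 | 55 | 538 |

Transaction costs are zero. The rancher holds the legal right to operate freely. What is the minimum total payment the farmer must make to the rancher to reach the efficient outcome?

$499

Left alone the rancher would choose level 5 (marginal profit stays positive).
Efficient level: k* = 1 (marginal profit ≥ marginal crop damage through 1).
The farmer must at least cover the rancher's forgone profit from cutting 5→1: 210 + 141 + 93 + 55 = 499.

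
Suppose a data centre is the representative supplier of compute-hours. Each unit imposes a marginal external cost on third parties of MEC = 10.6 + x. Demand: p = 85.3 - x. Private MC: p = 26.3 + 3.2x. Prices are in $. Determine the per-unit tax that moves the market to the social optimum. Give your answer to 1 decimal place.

Social marginal cost = private MC + MEC = 36.9 + 4.2x.
Set SMC = demand: 36.9 + 4.2x = 85.3 - x → x* = 9.3077.
The Pigouvian tax equals MEC at x*: 10.6 + 1.0×9.3077 = 19.9077.

tax = $19.9 per unit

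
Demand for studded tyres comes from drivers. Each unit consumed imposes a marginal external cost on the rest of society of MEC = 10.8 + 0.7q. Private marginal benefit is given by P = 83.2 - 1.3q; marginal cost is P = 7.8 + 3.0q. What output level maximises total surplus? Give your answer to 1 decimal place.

Social marginal benefit = demand − MEC = 72.4 - 2.0q.
Set SMB = MC: 72.4 - 2.0q = 7.8 + 3.0q → q* = 12.9200.

q* = 12.9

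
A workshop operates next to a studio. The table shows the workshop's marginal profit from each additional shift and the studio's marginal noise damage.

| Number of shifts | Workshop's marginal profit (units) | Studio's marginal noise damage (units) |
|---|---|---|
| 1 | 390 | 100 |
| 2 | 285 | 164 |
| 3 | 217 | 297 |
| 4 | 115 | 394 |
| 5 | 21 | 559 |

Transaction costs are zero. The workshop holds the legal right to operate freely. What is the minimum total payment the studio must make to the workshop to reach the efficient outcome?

353

Left alone the workshop would choose level 5 (marginal profit stays positive).
Efficient level: k* = 2 (marginal profit ≥ marginal noise damage through 2).
The studio must at least cover the workshop's forgone profit from cutting 5→2: 217 + 115 + 21 = 353.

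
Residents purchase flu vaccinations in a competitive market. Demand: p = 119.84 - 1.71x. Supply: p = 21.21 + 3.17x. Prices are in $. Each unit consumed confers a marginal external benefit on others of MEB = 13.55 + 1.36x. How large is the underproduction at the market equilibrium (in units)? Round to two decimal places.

Market equilibrium (private): 21.21 + 3.17x = 119.84 - 1.71x → x_m = 20.2111.
Social marginal benefit = demand + MEB = 133.39 - 0.35x.
Set SMB = MC: 133.39 - 0.35x = 21.21 + 3.17x → x* = 31.8693.
Gap = |20.2111 − 31.8693| = 11.6582.

11.66 units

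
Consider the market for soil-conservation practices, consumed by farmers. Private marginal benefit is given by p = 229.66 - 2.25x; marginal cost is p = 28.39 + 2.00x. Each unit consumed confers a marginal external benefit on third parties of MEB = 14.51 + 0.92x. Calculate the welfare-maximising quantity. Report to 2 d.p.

x* = 64.80

Social marginal benefit = demand + MEB = 244.17 - 1.33x.
Set SMB = MC: 244.17 - 1.33x = 28.39 + 2.00x → x* = 64.7988.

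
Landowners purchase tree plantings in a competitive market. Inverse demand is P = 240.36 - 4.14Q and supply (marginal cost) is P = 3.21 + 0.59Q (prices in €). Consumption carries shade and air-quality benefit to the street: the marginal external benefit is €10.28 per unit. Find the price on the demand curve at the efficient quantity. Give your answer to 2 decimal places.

P = €23.79

Social marginal benefit = demand + MEB = 250.64 - 4.14Q.
Set SMB = MC: 250.64 - 4.14Q = 3.21 + 0.59Q → Q* = 52.3108.
Consumer price on the demand curve at Q*: 240.36 − 4.14×52.3108 = 23.7933.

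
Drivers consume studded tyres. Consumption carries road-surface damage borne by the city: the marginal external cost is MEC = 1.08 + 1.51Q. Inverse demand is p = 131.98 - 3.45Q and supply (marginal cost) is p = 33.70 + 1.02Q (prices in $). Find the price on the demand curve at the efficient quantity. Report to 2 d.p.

Social marginal benefit = demand − MEC = 130.90 - 4.96Q.
Set SMB = MC: 130.90 - 4.96Q = 33.70 + 1.02Q → Q* = 16.2542.
Consumer price on the demand curve at Q*: 131.98 − 3.45×16.2542 = 75.9030.

P = $75.90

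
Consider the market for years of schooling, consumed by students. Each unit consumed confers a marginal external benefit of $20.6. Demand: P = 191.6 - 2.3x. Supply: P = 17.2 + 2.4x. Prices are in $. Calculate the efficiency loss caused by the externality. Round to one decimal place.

DWL = $45.1

Market equilibrium (private): 17.2 + 2.4x = 191.6 - 2.3x → x_m = 37.1064.
Social marginal benefit = demand + MEB = 212.2 - 2.3x.
Set SMB = MC: 212.2 - 2.3x = 17.2 + 2.4x → x* = 41.4894.
The welfare-loss triangle has base |x_m − x*| and height MEB(x_m) (the vertical gap between SMB and MC is zero at x* and MEB at x_m).
DWL = ½ × 4.3830 × 20.6000 = 45.1449.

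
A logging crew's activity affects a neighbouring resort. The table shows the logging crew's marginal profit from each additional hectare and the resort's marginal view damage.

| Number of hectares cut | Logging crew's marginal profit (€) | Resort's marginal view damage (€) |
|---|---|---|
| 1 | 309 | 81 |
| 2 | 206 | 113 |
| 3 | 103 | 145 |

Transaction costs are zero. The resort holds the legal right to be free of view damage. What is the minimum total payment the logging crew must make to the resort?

Efficient level: marginal profit ≥ marginal view damage through level 2, so k* = 2.
With the resort holding the right, the logging crew must at least compensate total damage at k*: 81 + 113 = 194.

€194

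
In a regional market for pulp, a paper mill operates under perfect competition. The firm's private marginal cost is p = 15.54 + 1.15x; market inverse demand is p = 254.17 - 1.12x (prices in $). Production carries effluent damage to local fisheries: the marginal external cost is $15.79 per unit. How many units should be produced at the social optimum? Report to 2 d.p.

Social marginal cost = private MC + MEC = 31.33 + 1.15x.
Set SMC = demand: 31.33 + 1.15x = 254.17 - 1.12x → x* = 98.1674.

x* = 98.17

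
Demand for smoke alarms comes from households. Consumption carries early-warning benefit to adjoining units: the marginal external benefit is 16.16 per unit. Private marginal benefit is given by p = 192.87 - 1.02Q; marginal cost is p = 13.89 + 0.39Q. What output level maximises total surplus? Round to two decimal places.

Q* = 138.40

Social marginal benefit = demand + MEB = 209.03 - 1.02Q.
Set SMB = MC: 209.03 - 1.02Q = 13.89 + 0.39Q → Q* = 138.3972.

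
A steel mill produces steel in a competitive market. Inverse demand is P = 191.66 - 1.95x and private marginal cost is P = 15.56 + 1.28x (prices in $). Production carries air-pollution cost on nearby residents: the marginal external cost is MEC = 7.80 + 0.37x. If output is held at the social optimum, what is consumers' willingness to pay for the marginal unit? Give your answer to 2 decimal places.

Social marginal cost = private MC + MEC = 23.36 + 1.65x.
Set SMC = demand: 23.36 + 1.65x = 191.66 - 1.95x → x* = 46.7500.
Consumer price on the demand curve at x*: 191.66 − 1.95×46.7500 = 100.4975.

P = $100.50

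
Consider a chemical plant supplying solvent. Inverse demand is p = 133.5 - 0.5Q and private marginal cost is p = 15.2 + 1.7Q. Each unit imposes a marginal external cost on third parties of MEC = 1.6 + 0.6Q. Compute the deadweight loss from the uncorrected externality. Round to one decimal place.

DWL = 204.8

Market equilibrium (private): 15.2 + 1.7Q = 133.5 - 0.5Q → Q_m = 53.7727.
Social marginal cost = private MC + MEC = 16.8 + 2.3Q.
Set SMC = demand: 16.8 + 2.3Q = 133.5 - 0.5Q → Q* = 41.6786.
Between Q* and Q_m the wedge SMC − demand runs linearly from 0 to MEC(Q_m), so the loss is a triangle.
DWL = ½ × 12.0941 × 33.8636 = 204.7749.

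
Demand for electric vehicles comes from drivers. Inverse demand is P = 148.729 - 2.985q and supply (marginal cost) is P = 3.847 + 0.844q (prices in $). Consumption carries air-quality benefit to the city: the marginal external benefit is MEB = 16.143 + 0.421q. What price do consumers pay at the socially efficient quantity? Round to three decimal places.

P = $7.690

Social marginal benefit = demand + MEB = 164.872 - 2.564q.
Set SMB = MC: 164.872 - 2.564q = 3.847 + 0.844q → q* = 47.2491.
Consumer price on the demand curve at q*: 148.729 − 2.985×47.2491 = 7.6904.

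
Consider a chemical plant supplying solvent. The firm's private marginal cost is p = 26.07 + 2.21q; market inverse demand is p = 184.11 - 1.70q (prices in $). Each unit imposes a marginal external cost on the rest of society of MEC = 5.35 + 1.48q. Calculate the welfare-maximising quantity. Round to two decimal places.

Social marginal cost = private MC + MEC = 31.42 + 3.69q.
Set SMC = demand: 31.42 + 3.69q = 184.11 - 1.70q → q* = 28.3284.

q* = 28.33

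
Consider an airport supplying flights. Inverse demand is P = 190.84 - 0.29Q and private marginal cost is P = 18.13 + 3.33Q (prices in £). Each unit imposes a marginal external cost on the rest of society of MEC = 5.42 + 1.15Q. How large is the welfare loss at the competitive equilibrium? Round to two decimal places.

DWL = £380.97

Market equilibrium (private): 18.13 + 3.33Q = 190.84 - 0.29Q → Q_m = 47.7099.
Social marginal cost = private MC + MEC = 23.55 + 4.48Q.
Set SMC = demand: 23.55 + 4.48Q = 190.84 - 0.29Q → Q* = 35.0713.
Between Q* and Q_m the wedge SMC − demand runs linearly from 0 to MEC(Q_m), so the loss is a triangle.
DWL = ½ × 12.6386 × 60.2864 = 380.9678.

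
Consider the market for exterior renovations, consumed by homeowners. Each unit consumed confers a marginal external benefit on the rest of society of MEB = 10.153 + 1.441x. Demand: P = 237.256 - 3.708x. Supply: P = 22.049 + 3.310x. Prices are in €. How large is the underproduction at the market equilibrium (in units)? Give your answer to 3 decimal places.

Market equilibrium (private): 22.049 + 3.310x = 237.256 - 3.708x → x_m = 30.6650.
Social marginal benefit = demand + MEB = 247.409 - 2.267x.
Set SMB = MC: 247.409 - 2.267x = 22.049 + 3.310x → x* = 40.4088.
Gap = |30.6650 − 40.4088| = 9.7438.

9.744 units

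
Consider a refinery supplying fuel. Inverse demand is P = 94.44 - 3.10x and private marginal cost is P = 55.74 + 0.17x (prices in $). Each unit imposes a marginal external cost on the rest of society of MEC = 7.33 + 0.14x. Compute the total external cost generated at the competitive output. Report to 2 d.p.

$96.55

Market equilibrium (private): 55.74 + 0.17x = 94.44 - 3.10x → x_m = 11.8349.
Total external cost = ∫₀^{x_m} (7.33 + 0.14x) dx = 7.33×11.8349 + ½×0.14×11.8349² = 96.5544.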